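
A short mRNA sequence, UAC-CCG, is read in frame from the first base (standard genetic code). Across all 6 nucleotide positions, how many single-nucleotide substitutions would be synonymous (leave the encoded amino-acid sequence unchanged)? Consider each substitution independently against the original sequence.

4

Codon 1 (UAC, Tyr): 1 synonymous substitution.
Codon 2 (CCG, Pro): 3 synonymous substitutions.
Total: 1 + 3 = 4.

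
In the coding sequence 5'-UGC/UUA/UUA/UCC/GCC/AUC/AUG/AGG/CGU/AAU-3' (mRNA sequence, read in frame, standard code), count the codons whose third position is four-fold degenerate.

3

Codon 1 UGC (Cys): third position 2-fold.
Codon 2 UUA (Leu): third position 2-fold.
Codon 3 UUA (Leu): third position 2-fold.
Codon 4 UCC (Ser): third position 4-fold.
Codon 5 GCC (Ala): third position 4-fold.
Codon 6 AUC (Ile): third position 3-fold.
Codon 7 AUG (Met): third position 1-fold.
Codon 8 AGG (Arg): third position 2-fold.
Codon 9 CGU (Arg): third position 4-fold.
Codon 10 AAU (Asn): third position 2-fold.
Four-fold degenerate third positions: 3.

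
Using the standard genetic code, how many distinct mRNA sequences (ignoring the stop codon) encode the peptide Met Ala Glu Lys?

16

Met: 1 codon.
Ala: 4 codons.
Glu: 2 codons.
Lys: 2 codons.
1 × 4 × 2 × 2 = 16.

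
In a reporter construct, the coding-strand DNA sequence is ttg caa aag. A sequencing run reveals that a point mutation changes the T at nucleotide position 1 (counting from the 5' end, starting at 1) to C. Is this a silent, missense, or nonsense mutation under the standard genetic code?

silent

Position 1 falls in codon 1: TTG → Leu.
After the substitution the codon is CTG → Leu.
Both encode Leu, so the change is synonymous.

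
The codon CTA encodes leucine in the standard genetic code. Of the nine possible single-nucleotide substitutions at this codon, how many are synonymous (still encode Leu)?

4

Position 1: TTA → 1 synonymous.
Position 2: none → 0 synonymous.
Position 3: CTT, CTC, CTG → 3 synonymous.
Total: 1 + 0 + 3 = 4.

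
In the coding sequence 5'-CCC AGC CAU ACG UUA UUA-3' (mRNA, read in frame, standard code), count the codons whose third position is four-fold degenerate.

Codon 1 CCC (Pro): third position 4-fold.
Codon 2 AGC (Ser): third position 2-fold.
Codon 3 CAU (His): third position 2-fold.
Codon 4 ACG (Thr): third position 4-fold.
Codon 5 UUA (Leu): third position 2-fold.
Codon 6 UUA (Leu): third position 2-fold.
Four-fold degenerate third positions: 2.

2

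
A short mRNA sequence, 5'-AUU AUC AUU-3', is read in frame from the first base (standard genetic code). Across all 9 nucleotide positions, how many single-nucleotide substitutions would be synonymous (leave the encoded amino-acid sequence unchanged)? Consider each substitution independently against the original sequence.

6

Codon 1 (AUU, Ile): 2 synonymous substitutions.
Codon 2 (AUC, Ile): 2 synonymous substitutions.
Codon 3 (AUU, Ile): 2 synonymous substitutions.
Total: 2 + 2 + 2 = 6.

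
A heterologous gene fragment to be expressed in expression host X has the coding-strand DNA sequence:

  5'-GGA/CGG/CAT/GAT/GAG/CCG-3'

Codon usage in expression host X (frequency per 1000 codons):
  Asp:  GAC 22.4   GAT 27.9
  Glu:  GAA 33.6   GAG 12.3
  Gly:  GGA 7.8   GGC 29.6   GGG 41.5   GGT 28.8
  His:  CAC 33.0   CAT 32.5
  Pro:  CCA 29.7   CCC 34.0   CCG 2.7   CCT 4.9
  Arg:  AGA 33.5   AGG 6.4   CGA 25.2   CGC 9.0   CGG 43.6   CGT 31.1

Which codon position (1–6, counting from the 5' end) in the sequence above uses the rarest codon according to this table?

Codon 1 GGA (Gly): 7.8 per 1000.
Codon 2 CGG (Arg): 43.6 per 1000.
Codon 3 CAT (His): 32.5 per 1000.
Codon 4 GAT (Asp): 27.9 per 1000.
Codon 5 GAG (Glu): 12.3 per 1000.
Codon 6 CCG (Pro): 2.7 per 1000.
Lowest frequency is 2.7 at codon 6.

6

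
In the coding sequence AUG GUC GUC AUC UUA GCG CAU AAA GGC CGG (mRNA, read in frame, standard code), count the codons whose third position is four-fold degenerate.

Codon 1 AUG (Met): third position 1-fold.
Codon 2 GUC (Val): third position 4-fold.
Codon 3 GUC (Val): third position 4-fold.
Codon 4 AUC (Ile): third position 3-fold.
Codon 5 UUA (Leu): third position 2-fold.
Codon 6 GCG (Ala): third position 4-fold.
Codon 7 CAU (His): third position 2-fold.
Codon 8 AAA (Lys): third position 2-fold.
Codon 9 GGC (Gly): third position 4-fold.
Codon 10 CGG (Arg): third position 4-fold.
Four-fold degenerate third positions: 5.

5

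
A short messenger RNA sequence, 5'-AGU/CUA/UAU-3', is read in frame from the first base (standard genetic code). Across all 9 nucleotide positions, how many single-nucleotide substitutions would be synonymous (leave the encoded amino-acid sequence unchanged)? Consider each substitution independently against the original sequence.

Codon 1 (AGU, Ser): 1 synonymous substitution.
Codon 2 (CUA, Leu): 4 synonymous substitutions.
Codon 3 (UAU, Tyr): 1 synonymous substitution.
Total: 1 + 4 + 1 = 6.

6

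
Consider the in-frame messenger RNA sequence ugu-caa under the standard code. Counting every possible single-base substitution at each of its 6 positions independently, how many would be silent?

Codon 1 (UGU, Cys): 1 synonymous substitution.
Codon 2 (CAA, Gln): 1 synonymous substitution.
Total: 1 + 1 = 2.

2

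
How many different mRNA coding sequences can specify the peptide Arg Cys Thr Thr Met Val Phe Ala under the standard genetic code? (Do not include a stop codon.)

Arg: 6 codons.
Cys: 2 codons.
Thr: 4 codons.
Thr: 4 codons.
Met: 1 codon.
Val: 4 codons.
Phe: 2 codons.
Ala: 4 codons.
6 × 2 × 4 × 4 × 1 × 4 × 2 × 4 = 6144.

6144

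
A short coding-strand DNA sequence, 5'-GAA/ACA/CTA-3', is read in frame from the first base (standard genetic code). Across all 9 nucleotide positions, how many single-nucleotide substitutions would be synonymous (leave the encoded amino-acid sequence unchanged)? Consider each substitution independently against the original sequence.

8

Codon 1 (GAA, Glu): 1 synonymous substitution.
Codon 2 (ACA, Thr): 3 synonymous substitutions.
Codon 3 (CTA, Leu): 4 synonymous substitutions.
Total: 1 + 3 + 4 = 8.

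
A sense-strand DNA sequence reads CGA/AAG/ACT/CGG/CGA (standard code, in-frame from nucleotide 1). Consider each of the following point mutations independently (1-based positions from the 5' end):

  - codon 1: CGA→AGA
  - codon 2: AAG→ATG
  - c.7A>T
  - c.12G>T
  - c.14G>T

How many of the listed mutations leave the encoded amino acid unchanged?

2

Codon 1: CGA (Arg) → AGA (Arg) — synonymous.
Codon 2: AAG (Lys) → ATG (Met) — missense.
Codon 3: ACT (Thr) → TCT (Ser) — missense.
Codon 4: CGG (Arg) → CGT (Arg) — synonymous.
Codon 5: CGA (Arg) → CTA (Leu) — missense.
Synonymous: 2 of 5.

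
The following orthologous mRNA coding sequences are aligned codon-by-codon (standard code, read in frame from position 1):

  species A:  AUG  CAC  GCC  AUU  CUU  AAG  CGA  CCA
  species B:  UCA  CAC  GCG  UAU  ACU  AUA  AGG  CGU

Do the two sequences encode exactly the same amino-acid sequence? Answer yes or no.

Codon 1: AUG Met / UCA Ser — nonsynonymous.
Codon 2: CAC His / CAC His — identical.
Codon 3: GCC Ala / GCG Ala — synonymous.
Codon 4: AUU Ile / UAU Tyr — nonsynonymous.
Codon 5: CUU Leu / ACU Thr — nonsynonymous.
Codon 6: AAG Lys / AUA Ile — nonsynonymous.
Codon 7: CGA Arg / AGG Arg — synonymous.
Codon 8: CCA Pro / CGU Arg — nonsynonymous.
Nonsynonymous differences: 5 → different protein.

no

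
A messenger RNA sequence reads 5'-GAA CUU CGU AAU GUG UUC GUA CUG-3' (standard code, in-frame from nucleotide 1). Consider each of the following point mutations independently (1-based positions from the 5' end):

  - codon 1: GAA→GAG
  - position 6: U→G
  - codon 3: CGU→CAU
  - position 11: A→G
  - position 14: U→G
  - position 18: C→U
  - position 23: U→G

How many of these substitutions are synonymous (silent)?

Codon 1: GAA (Glu) → GAG (Glu) — synonymous.
Codon 2: CUU (Leu) → CUG (Leu) — synonymous.
Codon 3: CGU (Arg) → CAU (His) — missense.
Codon 4: AAU (Asn) → AGU (Ser) — missense.
Codon 5: GUG (Val) → GGG (Gly) — missense.
Codon 6: UUC (Phe) → UUU (Phe) — synonymous.
Codon 8: CUG (Leu) → CGG (Arg) — missense.
Synonymous: 3 of 7.

3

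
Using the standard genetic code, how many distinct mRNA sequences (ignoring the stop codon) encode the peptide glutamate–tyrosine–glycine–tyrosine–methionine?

Glu: 2 codons.
Tyr: 2 codons.
Gly: 4 codons.
Tyr: 2 codons.
Met: 1 codon.
2 × 2 × 4 × 2 × 1 = 32.

32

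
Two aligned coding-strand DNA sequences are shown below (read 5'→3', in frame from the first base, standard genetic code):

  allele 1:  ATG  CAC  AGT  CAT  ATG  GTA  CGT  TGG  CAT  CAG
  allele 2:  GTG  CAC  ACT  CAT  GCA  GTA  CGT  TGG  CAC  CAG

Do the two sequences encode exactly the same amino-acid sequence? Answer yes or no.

no

Codon 1: ATG Met / GTG Val — nonsynonymous.
Codon 2: CAC His / CAC His — identical.
Codon 3: AGT Ser / ACT Thr — nonsynonymous.
Codon 4: CAT His / CAT His — identical.
Codon 5: ATG Met / GCA Ala — nonsynonymous.
Codon 6: GTA Val / GTA Val — identical.
Codon 7: CGT Arg / CGT Arg — identical.
Codon 8: TGG Trp / TGG Trp — identical.
Codon 9: CAT His / CAC His — synonymous.
Codon 10: CAG Gln / CAG Gln — identical.
Nonsynonymous differences: 3 → different protein.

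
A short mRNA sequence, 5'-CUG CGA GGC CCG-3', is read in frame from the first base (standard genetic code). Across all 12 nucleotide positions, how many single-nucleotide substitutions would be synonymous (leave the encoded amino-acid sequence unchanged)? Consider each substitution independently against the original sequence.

14

Codon 1 (CUG, Leu): 4 synonymous substitutions.
Codon 2 (CGA, Arg): 4 synonymous substitutions.
Codon 3 (GGC, Gly): 3 synonymous substitutions.
Codon 4 (CCG, Pro): 3 synonymous substitutions.
Total: 4 + 4 + 3 + 3 = 14.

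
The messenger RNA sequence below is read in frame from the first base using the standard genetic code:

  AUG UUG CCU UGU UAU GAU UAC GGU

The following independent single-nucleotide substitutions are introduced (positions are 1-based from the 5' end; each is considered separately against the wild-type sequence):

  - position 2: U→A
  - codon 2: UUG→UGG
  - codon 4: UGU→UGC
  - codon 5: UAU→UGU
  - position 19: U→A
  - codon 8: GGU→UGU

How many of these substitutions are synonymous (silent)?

Codon 1: AUG (Met) → AAG (Lys) — missense.
Codon 2: UUG (Leu) → UGG (Trp) — missense.
Codon 4: UGU (Cys) → UGC (Cys) — synonymous.
Codon 5: UAU (Tyr) → UGU (Cys) — missense.
Codon 7: UAC (Tyr) → AAC (Asn) — missense.
Codon 8: GGU (Gly) → UGU (Cys) — missense.
Synonymous: 1 of 6.

1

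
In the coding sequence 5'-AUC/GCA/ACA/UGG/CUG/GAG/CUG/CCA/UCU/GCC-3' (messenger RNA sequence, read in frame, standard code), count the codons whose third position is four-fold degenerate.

Codon 1 AUC (Ile): third position 3-fold.
Codon 2 GCA (Ala): third position 4-fold.
Codon 3 ACA (Thr): third position 4-fold.
Codon 4 UGG (Trp): third position 1-fold.
Codon 5 CUG (Leu): third position 4-fold.
Codon 6 GAG (Glu): third position 2-fold.
Codon 7 CUG (Leu): third position 4-fold.
Codon 8 CCA (Pro): third position 4-fold.
Codon 9 UCU (Ser): third position 4-fold.
Codon 10 GCC (Ala): third position 4-fold.
Four-fold degenerate third positions: 7.

7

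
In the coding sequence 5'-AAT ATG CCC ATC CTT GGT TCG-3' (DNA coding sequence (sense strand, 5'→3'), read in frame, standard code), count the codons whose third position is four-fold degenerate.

4

Codon 1 AAT (Asn): third position 2-fold.
Codon 2 ATG (Met): third position 1-fold.
Codon 3 CCC (Pro): third position 4-fold.
Codon 4 ATC (Ile): third position 3-fold.
Codon 5 CTT (Leu): third position 4-fold.
Codon 6 GGT (Gly): third position 4-fold.
Codon 7 TCG (Ser): third position 4-fold.
Four-fold degenerate third positions: 4.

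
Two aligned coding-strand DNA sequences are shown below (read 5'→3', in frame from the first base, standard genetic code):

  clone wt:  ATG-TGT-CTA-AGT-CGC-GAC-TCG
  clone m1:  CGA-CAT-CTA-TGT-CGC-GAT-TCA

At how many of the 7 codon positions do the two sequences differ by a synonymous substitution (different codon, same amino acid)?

2

Codon 1: ATG Met / CGA Arg — nonsynonymous.
Codon 2: TGT Cys / CAT His — nonsynonymous.
Codon 3: CTA Leu / CTA Leu — identical.
Codon 4: AGT Ser / TGT Cys — nonsynonymous.
Codon 5: CGC Arg / CGC Arg — identical.
Codon 6: GAC Asp / GAT Asp — synonymous.
Codon 7: TCG Ser / TCA Ser — synonymous.
Synonymous differences: 2.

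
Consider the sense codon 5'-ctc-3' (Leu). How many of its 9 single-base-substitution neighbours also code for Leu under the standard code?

Position 1: none → 0 synonymous.
Position 2: none → 0 synonymous.
Position 3: CTT, CTA, CTG → 3 synonymous.
Total: 0 + 0 + 3 = 3.

3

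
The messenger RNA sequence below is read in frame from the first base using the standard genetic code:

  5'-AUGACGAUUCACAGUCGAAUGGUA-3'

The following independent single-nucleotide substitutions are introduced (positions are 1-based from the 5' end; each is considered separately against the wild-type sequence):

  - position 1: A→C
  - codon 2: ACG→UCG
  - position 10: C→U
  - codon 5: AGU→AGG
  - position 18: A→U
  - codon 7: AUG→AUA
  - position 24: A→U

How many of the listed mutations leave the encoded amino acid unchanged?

Codon 1: AUG (Met) → CUG (Leu) — missense.
Codon 2: ACG (Thr) → UCG (Ser) — missense.
Codon 4: CAC (His) → UAC (Tyr) — missense.
Codon 5: AGU (Ser) → AGG (Arg) — missense.
Codon 6: CGA (Arg) → CGU (Arg) — synonymous.
Codon 7: AUG (Met) → AUA (Ile) — missense.
Codon 8: GUA (Val) → GUU (Val) — synonymous.
Synonymous: 2 of 7.

2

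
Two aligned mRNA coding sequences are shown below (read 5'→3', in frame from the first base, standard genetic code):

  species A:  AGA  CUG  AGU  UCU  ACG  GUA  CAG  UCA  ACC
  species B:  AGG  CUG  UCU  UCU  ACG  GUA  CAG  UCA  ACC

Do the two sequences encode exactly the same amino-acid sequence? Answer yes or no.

yes

Codon 1: AGA Arg / AGG Arg — synonymous.
Codon 2: CUG Leu / CUG Leu — identical.
Codon 3: AGU Ser / UCU Ser — synonymous.
Codon 4: UCU Ser / UCU Ser — identical.
Codon 5: ACG Thr / ACG Thr — identical.
Codon 6: GUA Val / GUA Val — identical.
Codon 7: CAG Gln / CAG Gln — identical.
Codon 8: UCA Ser / UCA Ser — identical.
Codon 9: ACC Thr / ACC Thr — identical.
Nonsynonymous differences: 0 → same protein.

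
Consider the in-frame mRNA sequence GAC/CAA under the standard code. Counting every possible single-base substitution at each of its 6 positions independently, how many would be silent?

Codon 1 (GAC, Asp): 1 synonymous substitution.
Codon 2 (CAA, Gln): 1 synonymous substitution.
Total: 1 + 1 = 2.

2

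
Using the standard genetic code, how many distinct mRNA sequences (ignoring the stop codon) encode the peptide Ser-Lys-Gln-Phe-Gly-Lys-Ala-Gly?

Ser: 6 codons.
Lys: 2 codons.
Gln: 2 codons.
Phe: 2 codons.
Gly: 4 codons.
Lys: 2 codons.
Ala: 4 codons.
Gly: 4 codons.
6 × 2 × 2 × 2 × 4 × 2 × 4 × 4 = 6144.

6144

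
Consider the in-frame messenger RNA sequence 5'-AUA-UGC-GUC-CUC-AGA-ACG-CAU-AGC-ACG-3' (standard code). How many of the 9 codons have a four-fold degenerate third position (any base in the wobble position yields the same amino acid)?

4

Codon 1 AUA (Ile): third position 3-fold.
Codon 2 UGC (Cys): third position 2-fold.
Codon 3 GUC (Val): third position 4-fold.
Codon 4 CUC (Leu): third position 4-fold.
Codon 5 AGA (Arg): third position 2-fold.
Codon 6 ACG (Thr): third position 4-fold.
Codon 7 CAU (His): third position 2-fold.
Codon 8 AGC (Ser): third position 2-fold.
Codon 9 ACG (Thr): third position 4-fold.
Four-fold degenerate third positions: 4.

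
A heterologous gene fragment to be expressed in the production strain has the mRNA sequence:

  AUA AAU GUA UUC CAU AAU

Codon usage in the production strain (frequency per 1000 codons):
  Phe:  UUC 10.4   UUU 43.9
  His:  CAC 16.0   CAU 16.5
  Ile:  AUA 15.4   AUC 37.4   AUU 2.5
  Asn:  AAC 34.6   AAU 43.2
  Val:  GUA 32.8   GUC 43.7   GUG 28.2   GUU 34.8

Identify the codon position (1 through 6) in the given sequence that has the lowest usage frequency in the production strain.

4

Codon 1 AUA (Ile): 15.4 per 1000.
Codon 2 AAU (Asn): 43.2 per 1000.
Codon 3 GUA (Val): 32.8 per 1000.
Codon 4 UUC (Phe): 10.4 per 1000.
Codon 5 CAU (His): 16.5 per 1000.
Codon 6 AAU (Asn): 43.2 per 1000.
Lowest frequency is 10.4 at codon 4.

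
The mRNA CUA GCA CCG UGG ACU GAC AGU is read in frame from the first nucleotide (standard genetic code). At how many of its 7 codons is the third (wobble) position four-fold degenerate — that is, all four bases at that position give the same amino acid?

Codon 1 CUA (Leu): third position 4-fold.
Codon 2 GCA (Ala): third position 4-fold.
Codon 3 CCG (Pro): third position 4-fold.
Codon 4 UGG (Trp): third position 1-fold.
Codon 5 ACU (Thr): third position 4-fold.
Codon 6 GAC (Asp): third position 2-fold.
Codon 7 AGU (Ser): third position 2-fold.
Four-fold degenerate third positions: 4.

4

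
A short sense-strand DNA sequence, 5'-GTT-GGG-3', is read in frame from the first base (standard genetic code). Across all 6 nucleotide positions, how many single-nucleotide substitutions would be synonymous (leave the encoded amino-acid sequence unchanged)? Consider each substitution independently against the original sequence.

Codon 1 (GTT, Val): 3 synonymous substitutions.
Codon 2 (GGG, Gly): 3 synonymous substitutions.
Total: 3 + 3 = 6.

6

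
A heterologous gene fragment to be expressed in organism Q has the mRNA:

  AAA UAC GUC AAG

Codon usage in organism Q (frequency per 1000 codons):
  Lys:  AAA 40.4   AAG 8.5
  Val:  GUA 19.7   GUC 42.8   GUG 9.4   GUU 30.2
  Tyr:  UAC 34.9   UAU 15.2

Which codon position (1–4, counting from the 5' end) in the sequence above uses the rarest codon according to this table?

Codon 1 AAA (Lys): 40.4 per 1000.
Codon 2 UAC (Tyr): 34.9 per 1000.
Codon 3 GUC (Val): 42.8 per 1000.
Codon 4 AAG (Lys): 8.5 per 1000.
Lowest frequency is 8.5 at codon 4.

4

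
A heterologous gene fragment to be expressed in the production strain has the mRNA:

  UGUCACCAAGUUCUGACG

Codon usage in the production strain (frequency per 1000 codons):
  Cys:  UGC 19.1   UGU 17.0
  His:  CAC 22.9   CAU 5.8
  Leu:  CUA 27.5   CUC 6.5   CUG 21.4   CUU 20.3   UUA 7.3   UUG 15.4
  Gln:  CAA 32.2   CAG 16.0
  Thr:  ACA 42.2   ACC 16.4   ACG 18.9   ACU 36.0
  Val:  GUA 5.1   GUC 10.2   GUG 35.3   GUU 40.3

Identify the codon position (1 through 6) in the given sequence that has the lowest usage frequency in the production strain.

1

Codon 1 UGU (Cys): 17.0 per 1000.
Codon 2 CAC (His): 22.9 per 1000.
Codon 3 CAA (Gln): 32.2 per 1000.
Codon 4 GUU (Val): 40.3 per 1000.
Codon 5 CUG (Leu): 21.4 per 1000.
Codon 6 ACG (Thr): 18.9 per 1000.
Lowest frequency is 17.0 at codon 1.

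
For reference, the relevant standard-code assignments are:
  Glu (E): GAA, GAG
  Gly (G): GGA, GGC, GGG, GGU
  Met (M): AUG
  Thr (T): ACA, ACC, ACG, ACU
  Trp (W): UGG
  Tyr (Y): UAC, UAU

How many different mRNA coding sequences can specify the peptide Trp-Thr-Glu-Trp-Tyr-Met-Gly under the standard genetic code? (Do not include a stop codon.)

Trp: 1 codon.
Thr: 4 codons.
Glu: 2 codons.
Trp: 1 codon.
Tyr: 2 codons.
Met: 1 codon.
Gly: 4 codons.
1 × 4 × 2 × 1 × 2 × 1 × 4 = 64.

64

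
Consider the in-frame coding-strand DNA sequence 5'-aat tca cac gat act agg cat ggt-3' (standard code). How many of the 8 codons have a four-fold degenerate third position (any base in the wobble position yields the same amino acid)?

3

Codon 1 AAT (Asn): third position 2-fold.
Codon 2 TCA (Ser): third position 4-fold.
Codon 3 CAC (His): third position 2-fold.
Codon 4 GAT (Asp): third position 2-fold.
Codon 5 ACT (Thr): third position 4-fold.
Codon 6 AGG (Arg): third position 2-fold.
Codon 7 CAT (His): third position 2-fold.
Codon 8 GGT (Gly): third position 4-fold.
Four-fold degenerate third positions: 3.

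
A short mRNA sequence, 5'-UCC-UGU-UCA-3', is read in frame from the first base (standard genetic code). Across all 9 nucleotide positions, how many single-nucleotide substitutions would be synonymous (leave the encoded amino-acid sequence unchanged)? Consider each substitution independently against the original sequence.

Codon 1 (UCC, Ser): 3 synonymous substitutions.
Codon 2 (UGU, Cys): 1 synonymous substitution.
Codon 3 (UCA, Ser): 3 synonymous substitutions.
Total: 3 + 1 + 3 = 7.

7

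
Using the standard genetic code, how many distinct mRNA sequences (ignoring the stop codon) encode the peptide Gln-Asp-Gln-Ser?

48

Gln: 2 codons.
Asp: 2 codons.
Gln: 2 codons.
Ser: 6 codons.
2 × 2 × 2 × 6 = 48.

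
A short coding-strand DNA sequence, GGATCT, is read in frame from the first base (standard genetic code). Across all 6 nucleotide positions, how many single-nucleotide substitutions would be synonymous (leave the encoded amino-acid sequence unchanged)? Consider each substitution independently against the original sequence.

6

Codon 1 (GGA, Gly): 3 synonymous substitutions.
Codon 2 (TCT, Ser): 3 synonymous substitutions.
Total: 3 + 3 = 6.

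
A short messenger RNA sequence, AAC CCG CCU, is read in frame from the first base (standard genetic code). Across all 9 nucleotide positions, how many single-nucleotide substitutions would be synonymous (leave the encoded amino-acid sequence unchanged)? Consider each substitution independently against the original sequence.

7

Codon 1 (AAC, Asn): 1 synonymous substitution.
Codon 2 (CCG, Pro): 3 synonymous substitutions.
Codon 3 (CCU, Pro): 3 synonymous substitutions.
Total: 1 + 3 + 3 = 7.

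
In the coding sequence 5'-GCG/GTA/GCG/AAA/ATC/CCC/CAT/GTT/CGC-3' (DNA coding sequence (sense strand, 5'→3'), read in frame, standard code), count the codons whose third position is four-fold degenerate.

6

Codon 1 GCG (Ala): third position 4-fold.
Codon 2 GTA (Val): third position 4-fold.
Codon 3 GCG (Ala): third position 4-fold.
Codon 4 AAA (Lys): third position 2-fold.
Codon 5 ATC (Ile): third position 3-fold.
Codon 6 CCC (Pro): third position 4-fold.
Codon 7 CAT (His): third position 2-fold.
Codon 8 GTT (Val): third position 4-fold.
Codon 9 CGC (Arg): third position 4-fold.
Four-fold degenerate third positions: 6.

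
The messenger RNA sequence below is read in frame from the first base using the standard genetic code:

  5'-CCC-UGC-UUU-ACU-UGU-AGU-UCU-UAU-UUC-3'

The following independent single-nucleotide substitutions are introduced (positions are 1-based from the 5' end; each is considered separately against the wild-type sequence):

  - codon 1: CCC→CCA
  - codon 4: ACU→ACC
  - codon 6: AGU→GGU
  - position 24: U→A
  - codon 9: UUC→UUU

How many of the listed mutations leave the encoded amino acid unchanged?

Codon 1: CCC (Pro) → CCA (Pro) — synonymous.
Codon 4: ACU (Thr) → ACC (Thr) — synonymous.
Codon 6: AGU (Ser) → GGU (Gly) — missense.
Codon 8: UAU (Tyr) → UAA (Stop) — nonsense.
Codon 9: UUC (Phe) → UUU (Phe) — synonymous.
Synonymous: 3 of 5.

3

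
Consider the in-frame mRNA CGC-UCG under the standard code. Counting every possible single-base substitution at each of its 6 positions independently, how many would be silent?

Codon 1 (CGC, Arg): 3 synonymous substitutions.
Codon 2 (UCG, Ser): 3 synonymous substitutions.
Total: 3 + 3 = 6.

6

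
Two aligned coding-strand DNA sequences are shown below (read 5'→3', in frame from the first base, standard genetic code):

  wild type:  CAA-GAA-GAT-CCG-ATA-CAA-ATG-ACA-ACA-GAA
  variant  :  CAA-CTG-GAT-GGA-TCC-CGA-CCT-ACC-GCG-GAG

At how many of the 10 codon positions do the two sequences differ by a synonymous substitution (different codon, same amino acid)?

2

Codon 1: CAA Gln / CAA Gln — identical.
Codon 2: GAA Glu / CTG Leu — nonsynonymous.
Codon 3: GAT Asp / GAT Asp — identical.
Codon 4: CCG Pro / GGA Gly — nonsynonymous.
Codon 5: ATA Ile / TCC Ser — nonsynonymous.
Codon 6: CAA Gln / CGA Arg — nonsynonymous.
Codon 7: ATG Met / CCT Pro — nonsynonymous.
Codon 8: ACA Thr / ACC Thr — synonymous.
Codon 9: ACA Thr / GCG Ala — nonsynonymous.
Codon 10: GAA Glu / GAG Glu — synonymous.
Synonymous differences: 2.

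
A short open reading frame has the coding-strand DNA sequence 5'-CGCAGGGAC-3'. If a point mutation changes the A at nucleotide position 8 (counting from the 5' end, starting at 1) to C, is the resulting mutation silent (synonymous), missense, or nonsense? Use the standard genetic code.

Position 8 falls in codon 3: GAC → Asp.
After the substitution the codon is GCC → Ala.
Asp ≠ Ala, so this is a missense mutation.

missense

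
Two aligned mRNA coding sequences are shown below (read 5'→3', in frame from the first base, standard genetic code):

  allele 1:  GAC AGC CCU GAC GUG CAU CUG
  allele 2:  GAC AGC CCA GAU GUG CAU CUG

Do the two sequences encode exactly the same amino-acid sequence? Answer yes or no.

yes

Codon 1: GAC Asp / GAC Asp — identical.
Codon 2: AGC Ser / AGC Ser — identical.
Codon 3: CCU Pro / CCA Pro — synonymous.
Codon 4: GAC Asp / GAU Asp — synonymous.
Codon 5: GUG Val / GUG Val — identical.
Codon 6: CAU His / CAU His — identical.
Codon 7: CUG Leu / CUG Leu — identical.
Nonsynonymous differences: 0 → same protein.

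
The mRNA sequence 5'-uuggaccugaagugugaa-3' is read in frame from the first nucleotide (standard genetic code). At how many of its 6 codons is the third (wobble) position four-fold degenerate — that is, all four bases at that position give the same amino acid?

Codon 1 UUG (Leu): third position 2-fold.
Codon 2 GAC (Asp): third position 2-fold.
Codon 3 CUG (Leu): third position 4-fold.
Codon 4 AAG (Lys): third position 2-fold.
Codon 5 UGU (Cys): third position 2-fold.
Codon 6 GAA (Glu): third position 2-fold.
Four-fold degenerate third positions: 1.

1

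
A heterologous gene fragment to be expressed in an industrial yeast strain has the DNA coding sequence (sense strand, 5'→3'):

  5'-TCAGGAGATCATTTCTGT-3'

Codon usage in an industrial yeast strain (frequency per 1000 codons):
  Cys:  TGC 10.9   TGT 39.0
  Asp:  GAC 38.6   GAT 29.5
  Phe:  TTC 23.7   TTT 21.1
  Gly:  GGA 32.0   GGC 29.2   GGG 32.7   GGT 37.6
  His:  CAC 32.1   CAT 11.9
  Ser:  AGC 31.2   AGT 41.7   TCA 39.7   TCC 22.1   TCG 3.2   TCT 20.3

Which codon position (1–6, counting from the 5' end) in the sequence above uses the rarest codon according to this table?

Codon 1 TCA (Ser): 39.7 per 1000.
Codon 2 GGA (Gly): 32.0 per 1000.
Codon 3 GAT (Asp): 29.5 per 1000.
Codon 4 CAT (His): 11.9 per 1000.
Codon 5 TTC (Phe): 23.7 per 1000.
Codon 6 TGT (Cys): 39.0 per 1000.
Lowest frequency is 11.9 at codon 4.

4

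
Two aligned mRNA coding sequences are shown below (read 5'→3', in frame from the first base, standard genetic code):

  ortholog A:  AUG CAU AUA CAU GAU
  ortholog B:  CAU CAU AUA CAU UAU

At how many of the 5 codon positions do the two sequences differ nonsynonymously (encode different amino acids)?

Codon 1: AUG Met / CAU His — nonsynonymous.
Codon 2: CAU His / CAU His — identical.
Codon 3: AUA Ile / AUA Ile — identical.
Codon 4: CAU His / CAU His — identical.
Codon 5: GAU Asp / UAU Tyr — nonsynonymous.
Nonsynonymous differences: 2.

2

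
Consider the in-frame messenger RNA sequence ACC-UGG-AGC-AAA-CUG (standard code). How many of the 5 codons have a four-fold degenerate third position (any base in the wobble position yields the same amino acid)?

2

Codon 1 ACC (Thr): third position 4-fold.
Codon 2 UGG (Trp): third position 1-fold.
Codon 3 AGC (Ser): third position 2-fold.
Codon 4 AAA (Lys): third position 2-fold.
Codon 5 CUG (Leu): third position 4-fold.
Four-fold degenerate third positions: 2.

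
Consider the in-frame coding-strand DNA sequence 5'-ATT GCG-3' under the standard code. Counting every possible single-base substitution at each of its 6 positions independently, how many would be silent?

5

Codon 1 (ATT, Ile): 2 synonymous substitutions.
Codon 2 (GCG, Ala): 3 synonymous substitutions.
Total: 2 + 3 = 5.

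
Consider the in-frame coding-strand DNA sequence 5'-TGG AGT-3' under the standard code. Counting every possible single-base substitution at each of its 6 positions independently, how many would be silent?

1

Codon 1 (TGG, Trp): 0 synonymous substitutions.
Codon 2 (AGT, Ser): 1 synonymous substitution.
Total: 0 + 1 = 1.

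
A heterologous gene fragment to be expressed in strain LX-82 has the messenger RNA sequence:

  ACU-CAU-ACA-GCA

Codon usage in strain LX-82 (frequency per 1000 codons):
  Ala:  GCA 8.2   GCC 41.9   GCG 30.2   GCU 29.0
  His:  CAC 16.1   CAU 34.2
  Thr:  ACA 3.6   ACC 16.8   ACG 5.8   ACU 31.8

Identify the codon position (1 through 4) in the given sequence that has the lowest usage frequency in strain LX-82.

Codon 1 ACU (Thr): 31.8 per 1000.
Codon 2 CAU (His): 34.2 per 1000.
Codon 3 ACA (Thr): 3.6 per 1000.
Codon 4 GCA (Ala): 8.2 per 1000.
Lowest frequency is 3.6 at codon 3.

3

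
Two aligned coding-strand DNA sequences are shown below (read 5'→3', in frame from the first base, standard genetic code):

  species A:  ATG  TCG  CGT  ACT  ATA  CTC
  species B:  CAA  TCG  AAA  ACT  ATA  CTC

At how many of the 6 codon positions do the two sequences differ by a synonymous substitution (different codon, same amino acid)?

Codon 1: ATG Met / CAA Gln — nonsynonymous.
Codon 2: TCG Ser / TCG Ser — identical.
Codon 3: CGT Arg / AAA Lys — nonsynonymous.
Codon 4: ACT Thr / ACT Thr — identical.
Codon 5: ATA Ile / ATA Ile — identical.
Codon 6: CTC Leu / CTC Leu — identical.
Synonymous differences: 0.

0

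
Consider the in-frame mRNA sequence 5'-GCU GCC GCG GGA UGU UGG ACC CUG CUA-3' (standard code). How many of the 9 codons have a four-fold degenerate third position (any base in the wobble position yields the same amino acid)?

Codon 1 GCU (Ala): third position 4-fold.
Codon 2 GCC (Ala): third position 4-fold.
Codon 3 GCG (Ala): third position 4-fold.
Codon 4 GGA (Gly): third position 4-fold.
Codon 5 UGU (Cys): third position 2-fold.
Codon 6 UGG (Trp): third position 1-fold.
Codon 7 ACC (Thr): third position 4-fold.
Codon 8 CUG (Leu): third position 4-fold.
Codon 9 CUA (Leu): third position 4-fold.
Four-fold degenerate third positions: 7.

7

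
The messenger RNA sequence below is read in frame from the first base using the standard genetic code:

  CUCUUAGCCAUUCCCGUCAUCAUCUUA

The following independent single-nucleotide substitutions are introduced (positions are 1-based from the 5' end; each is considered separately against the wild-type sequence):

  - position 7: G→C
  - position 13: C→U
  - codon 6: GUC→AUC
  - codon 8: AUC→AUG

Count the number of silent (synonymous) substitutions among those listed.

0

Codon 3: GCC (Ala) → CCC (Pro) — missense.
Codon 5: CCC (Pro) → UCC (Ser) — missense.
Codon 6: GUC (Val) → AUC (Ile) — missense.
Codon 8: AUC (Ile) → AUG (Met) — missense.
Synonymous: 0 of 4.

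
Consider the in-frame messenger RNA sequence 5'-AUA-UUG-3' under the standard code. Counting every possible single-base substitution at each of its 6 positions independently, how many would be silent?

Codon 1 (AUA, Ile): 2 synonymous substitutions.
Codon 2 (UUG, Leu): 2 synonymous substitutions.
Total: 2 + 2 = 4.

4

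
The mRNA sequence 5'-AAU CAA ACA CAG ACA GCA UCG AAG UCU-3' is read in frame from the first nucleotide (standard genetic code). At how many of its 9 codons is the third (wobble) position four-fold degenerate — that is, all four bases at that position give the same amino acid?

5

Codon 1 AAU (Asn): third position 2-fold.
Codon 2 CAA (Gln): third position 2-fold.
Codon 3 ACA (Thr): third position 4-fold.
Codon 4 CAG (Gln): third position 2-fold.
Codon 5 ACA (Thr): third position 4-fold.
Codon 6 GCA (Ala): third position 4-fold.
Codon 7 UCG (Ser): third position 4-fold.
Codon 8 AAG (Lys): third position 2-fold.
Codon 9 UCU (Ser): third position 4-fold.
Four-fold degenerate third positions: 5.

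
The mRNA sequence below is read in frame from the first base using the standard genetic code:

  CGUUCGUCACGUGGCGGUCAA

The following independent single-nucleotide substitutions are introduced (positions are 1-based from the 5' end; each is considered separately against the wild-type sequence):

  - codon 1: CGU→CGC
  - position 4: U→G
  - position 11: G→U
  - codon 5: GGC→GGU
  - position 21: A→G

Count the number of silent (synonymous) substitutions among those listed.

3

Codon 1: CGU (Arg) → CGC (Arg) — synonymous.
Codon 2: UCG (Ser) → GCG (Ala) — missense.
Codon 4: CGU (Arg) → CUU (Leu) — missense.
Codon 5: GGC (Gly) → GGU (Gly) — synonymous.
Codon 7: CAA (Gln) → CAG (Gln) — synonymous.
Synonymous: 3 of 5.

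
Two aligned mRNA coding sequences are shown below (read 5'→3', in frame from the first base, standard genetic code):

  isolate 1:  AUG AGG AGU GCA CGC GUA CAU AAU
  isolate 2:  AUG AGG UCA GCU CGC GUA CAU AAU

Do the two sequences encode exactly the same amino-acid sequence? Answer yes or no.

yes

Codon 1: AUG Met / AUG Met — identical.
Codon 2: AGG Arg / AGG Arg — identical.
Codon 3: AGU Ser / UCA Ser — synonymous.
Codon 4: GCA Ala / GCU Ala — synonymous.
Codon 5: CGC Arg / CGC Arg — identical.
Codon 6: GUA Val / GUA Val — identical.
Codon 7: CAU His / CAU His — identical.
Codon 8: AAU Asn / AAU Asn — identical.
Nonsynonymous differences: 0 → same protein.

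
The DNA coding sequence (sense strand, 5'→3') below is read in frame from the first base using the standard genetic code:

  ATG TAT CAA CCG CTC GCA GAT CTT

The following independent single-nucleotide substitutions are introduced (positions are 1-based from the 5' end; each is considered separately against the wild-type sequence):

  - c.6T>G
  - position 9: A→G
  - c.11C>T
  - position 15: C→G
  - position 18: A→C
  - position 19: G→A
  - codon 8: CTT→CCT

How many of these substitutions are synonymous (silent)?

3

Codon 2: TAT (Tyr) → TAG (Stop) — nonsense.
Codon 3: CAA (Gln) → CAG (Gln) — synonymous.
Codon 4: CCG (Pro) → CTG (Leu) — missense.
Codon 5: CTC (Leu) → CTG (Leu) — synonymous.
Codon 6: GCA (Ala) → GCC (Ala) — synonymous.
Codon 7: GAT (Asp) → AAT (Asn) — missense.
Codon 8: CTT (Leu) → CCT (Pro) — missense.
Synonymous: 3 of 7.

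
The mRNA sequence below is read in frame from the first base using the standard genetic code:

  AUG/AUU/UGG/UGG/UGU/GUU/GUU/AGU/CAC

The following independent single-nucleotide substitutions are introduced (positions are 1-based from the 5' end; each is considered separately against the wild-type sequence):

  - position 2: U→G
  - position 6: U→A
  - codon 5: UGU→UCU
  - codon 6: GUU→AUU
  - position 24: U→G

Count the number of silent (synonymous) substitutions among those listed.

Codon 1: AUG (Met) → AGG (Arg) — missense.
Codon 2: AUU (Ile) → AUA (Ile) — synonymous.
Codon 5: UGU (Cys) → UCU (Ser) — missense.
Codon 6: GUU (Val) → AUU (Ile) — missense.
Codon 8: AGU (Ser) → AGG (Arg) — missense.
Synonymous: 1 of 5.

1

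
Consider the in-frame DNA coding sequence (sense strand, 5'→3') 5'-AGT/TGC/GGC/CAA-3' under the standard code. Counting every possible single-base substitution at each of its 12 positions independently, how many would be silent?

6

Codon 1 (AGT, Ser): 1 synonymous substitution.
Codon 2 (TGC, Cys): 1 synonymous substitution.
Codon 3 (GGC, Gly): 3 synonymous substitutions.
Codon 4 (CAA, Gln): 1 synonymous substitution.
Total: 1 + 1 + 3 + 1 = 6.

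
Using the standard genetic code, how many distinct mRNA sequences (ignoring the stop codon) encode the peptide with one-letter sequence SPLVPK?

Ser: 6 codons.
Pro: 4 codons.
Leu: 6 codons.
Val: 4 codons.
Pro: 4 codons.
Lys: 2 codons.
6 × 4 × 6 × 4 × 4 × 2 = 4608.

4608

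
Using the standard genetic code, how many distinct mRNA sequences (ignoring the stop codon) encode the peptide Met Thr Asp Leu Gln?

96

Met: 1 codon.
Thr: 4 codons.
Asp: 2 codons.
Leu: 6 codons.
Gln: 2 codons.
1 × 4 × 2 × 6 × 2 = 96.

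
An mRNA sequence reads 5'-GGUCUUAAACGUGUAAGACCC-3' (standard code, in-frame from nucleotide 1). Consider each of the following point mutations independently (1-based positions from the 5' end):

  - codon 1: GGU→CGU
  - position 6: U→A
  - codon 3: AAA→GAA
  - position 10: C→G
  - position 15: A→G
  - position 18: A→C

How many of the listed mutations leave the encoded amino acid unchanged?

2

Codon 1: GGU (Gly) → CGU (Arg) — missense.
Codon 2: CUU (Leu) → CUA (Leu) — synonymous.
Codon 3: AAA (Lys) → GAA (Glu) — missense.
Codon 4: CGU (Arg) → GGU (Gly) — missense.
Codon 5: GUA (Val) → GUG (Val) — synonymous.
Codon 6: AGA (Arg) → AGC (Ser) — missense.
Synonymous: 2 of 6.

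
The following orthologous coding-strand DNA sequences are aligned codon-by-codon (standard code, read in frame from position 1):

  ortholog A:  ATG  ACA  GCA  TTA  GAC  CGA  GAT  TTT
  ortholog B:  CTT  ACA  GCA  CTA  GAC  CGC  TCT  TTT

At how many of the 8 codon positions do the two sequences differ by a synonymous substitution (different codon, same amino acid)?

2

Codon 1: ATG Met / CTT Leu — nonsynonymous.
Codon 2: ACA Thr / ACA Thr — identical.
Codon 3: GCA Ala / GCA Ala — identical.
Codon 4: TTA Leu / CTA Leu — synonymous.
Codon 5: GAC Asp / GAC Asp — identical.
Codon 6: CGA Arg / CGC Arg — synonymous.
Codon 7: GAT Asp / TCT Ser — nonsynonymous.
Codon 8: TTT Phe / TTT Phe — identical.
Synonymous differences: 2.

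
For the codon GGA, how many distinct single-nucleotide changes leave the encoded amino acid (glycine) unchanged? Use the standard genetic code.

Position 1: none → 0 synonymous.
Position 2: none → 0 synonymous.
Position 3: GGT, GGC, GGG → 3 synonymous.
Total: 0 + 0 + 3 = 3.

3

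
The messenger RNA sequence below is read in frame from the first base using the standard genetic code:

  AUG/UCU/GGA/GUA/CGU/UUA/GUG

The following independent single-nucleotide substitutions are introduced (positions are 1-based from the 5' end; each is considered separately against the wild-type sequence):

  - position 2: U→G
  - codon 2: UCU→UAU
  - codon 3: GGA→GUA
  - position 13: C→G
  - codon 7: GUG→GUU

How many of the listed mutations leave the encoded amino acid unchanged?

Codon 1: AUG (Met) → AGG (Arg) — missense.
Codon 2: UCU (Ser) → UAU (Tyr) — missense.
Codon 3: GGA (Gly) → GUA (Val) — missense.
Codon 5: CGU (Arg) → GGU (Gly) — missense.
Codon 7: GUG (Val) → GUU (Val) — synonymous.
Synonymous: 1 of 5.

1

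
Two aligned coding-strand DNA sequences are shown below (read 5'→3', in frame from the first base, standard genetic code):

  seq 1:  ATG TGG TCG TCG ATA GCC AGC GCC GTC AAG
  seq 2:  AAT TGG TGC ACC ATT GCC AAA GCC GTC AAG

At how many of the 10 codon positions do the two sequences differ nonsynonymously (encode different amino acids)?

4

Codon 1: ATG Met / AAT Asn — nonsynonymous.
Codon 2: TGG Trp / TGG Trp — identical.
Codon 3: TCG Ser / TGC Cys — nonsynonymous.
Codon 4: TCG Ser / ACC Thr — nonsynonymous.
Codon 5: ATA Ile / ATT Ile — synonymous.
Codon 6: GCC Ala / GCC Ala — identical.
Codon 7: AGC Ser / AAA Lys — nonsynonymous.
Codon 8: GCC Ala / GCC Ala — identical.
Codon 9: GTC Val / GTC Val — identical.
Codon 10: AAG Lys / AAG Lys — identical.
Nonsynonymous differences: 4.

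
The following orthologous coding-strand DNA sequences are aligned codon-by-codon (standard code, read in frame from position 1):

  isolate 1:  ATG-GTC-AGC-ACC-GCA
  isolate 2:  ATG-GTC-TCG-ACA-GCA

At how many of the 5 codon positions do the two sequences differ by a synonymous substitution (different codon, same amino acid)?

Codon 1: ATG Met / ATG Met — identical.
Codon 2: GTC Val / GTC Val — identical.
Codon 3: AGC Ser / TCG Ser — synonymous.
Codon 4: ACC Thr / ACA Thr — synonymous.
Codon 5: GCA Ala / GCA Ala — identical.
Synonymous differences: 2.

2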